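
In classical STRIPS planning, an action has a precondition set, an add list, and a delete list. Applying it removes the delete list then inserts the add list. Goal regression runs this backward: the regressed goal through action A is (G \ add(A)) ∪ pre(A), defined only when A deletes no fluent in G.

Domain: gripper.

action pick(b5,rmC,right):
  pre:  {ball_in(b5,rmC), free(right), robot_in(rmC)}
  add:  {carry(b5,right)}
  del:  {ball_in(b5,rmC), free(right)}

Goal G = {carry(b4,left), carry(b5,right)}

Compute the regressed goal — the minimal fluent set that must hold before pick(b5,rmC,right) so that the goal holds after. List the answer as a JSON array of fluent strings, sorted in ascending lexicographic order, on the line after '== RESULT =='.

Compute (G \ add) ∪ pre:
  G ∩ del = {}  (empty — regression defined)
  G \ add = {carry(b4,left), carry(b5,right)} \ {carry(b5,right)} = {carry(b4,left)}
  ∪ pre   = {carry(b4,left)} ∪ {ball_in(b5,rmC), free(right), robot_in(rmC)}
          = {ball_in(b5,rmC), carry(b4,left), free(right), robot_in(rmC)}

== RESULT ==
["ball_in(b5,rmC)", "carry(b4,left)", "free(right)", "robot_in(rmC)"]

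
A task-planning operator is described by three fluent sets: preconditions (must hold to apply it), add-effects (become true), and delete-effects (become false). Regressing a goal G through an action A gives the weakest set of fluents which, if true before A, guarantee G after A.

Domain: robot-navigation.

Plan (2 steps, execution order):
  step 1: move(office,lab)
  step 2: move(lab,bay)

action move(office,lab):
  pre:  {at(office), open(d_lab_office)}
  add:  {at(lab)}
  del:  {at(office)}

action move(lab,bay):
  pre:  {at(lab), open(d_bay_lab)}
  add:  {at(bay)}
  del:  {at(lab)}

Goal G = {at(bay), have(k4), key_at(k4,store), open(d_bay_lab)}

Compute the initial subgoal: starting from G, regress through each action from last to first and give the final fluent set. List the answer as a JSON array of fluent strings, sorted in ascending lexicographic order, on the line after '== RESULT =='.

Regress step by step:
  through step 2 (move(lab,bay)): drop {at(bay)}, keep {have(k4), key_at(k4,store), open(d_bay_lab)}, require {at(lab), open(d_bay_lab)}
    → {at(lab), have(k4), key_at(k4,store), open(d_bay_lab)}
  through step 1 (move(office,lab)): drop {at(lab)}, keep {have(k4), key_at(k4,store), open(d_bay_lab)}, require {at(office), open(d_lab_office)}
    → {at(office), have(k4), key_at(k4,store), open(d_bay_lab), open(d_lab_office)}

== RESULT ==
["at(office)", "have(k4)", "key_at(k4,store)", "open(d_bay_lab)", "open(d_lab_office)"]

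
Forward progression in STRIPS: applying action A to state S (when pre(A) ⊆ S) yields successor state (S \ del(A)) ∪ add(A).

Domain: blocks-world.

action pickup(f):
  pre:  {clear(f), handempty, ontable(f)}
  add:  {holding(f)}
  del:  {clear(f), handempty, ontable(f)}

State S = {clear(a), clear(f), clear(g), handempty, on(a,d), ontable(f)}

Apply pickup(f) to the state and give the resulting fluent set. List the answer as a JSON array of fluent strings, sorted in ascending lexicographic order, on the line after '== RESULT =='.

Compute (S \ del) ∪ add:
  pre ⊆ S: {clear(f), handempty, ontable(f)} ⊆ S  — applicable
  S \ del = {clear(a), clear(g), on(a,d)}
  ∪ add   = {clear(a), clear(g), holding(f), on(a,d)}

== RESULT ==
["clear(a)", "clear(g)", "holding(f)", "on(a,d)"]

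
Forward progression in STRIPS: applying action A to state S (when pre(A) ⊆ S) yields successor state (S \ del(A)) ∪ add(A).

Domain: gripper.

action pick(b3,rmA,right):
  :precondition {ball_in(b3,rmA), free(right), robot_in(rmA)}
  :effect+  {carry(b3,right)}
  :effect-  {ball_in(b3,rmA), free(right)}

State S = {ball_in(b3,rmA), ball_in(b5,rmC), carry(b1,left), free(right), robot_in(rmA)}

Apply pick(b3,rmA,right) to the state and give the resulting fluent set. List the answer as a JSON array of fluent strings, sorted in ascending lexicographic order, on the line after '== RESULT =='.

Compute (S \ del) ∪ add:
  pre ⊆ S: {ball_in(b3,rmA), free(right), robot_in(rmA)} ⊆ S  — applicable
  S \ del = {ball_in(b5,rmC), carry(b1,left), robot_in(rmA)}
  ∪ add   = {ball_in(b5,rmC), carry(b1,left), carry(b3,right), robot_in(rmA)}

== RESULT ==
["ball_in(b5,rmC)", "carry(b1,left)", "carry(b3,right)", "robot_in(rmA)"]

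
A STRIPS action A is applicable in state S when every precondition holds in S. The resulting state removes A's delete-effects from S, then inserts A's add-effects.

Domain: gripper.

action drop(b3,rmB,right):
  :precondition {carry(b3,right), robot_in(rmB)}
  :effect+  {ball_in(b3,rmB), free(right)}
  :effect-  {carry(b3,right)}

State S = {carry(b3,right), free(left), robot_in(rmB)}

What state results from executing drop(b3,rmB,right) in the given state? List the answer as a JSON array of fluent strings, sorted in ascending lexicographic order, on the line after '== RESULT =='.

Progress:
  pre ⊆ S: {carry(b3,right), robot_in(rmB)} ⊆ S  — applicable
  S \ del = {free(left), robot_in(rmB)}
  ∪ add   = {ball_in(b3,rmB), free(left), free(right), robot_in(rmB)}

== RESULT ==
["ball_in(b3,rmB)", "free(left)", "free(right)", "robot_in(rmB)"]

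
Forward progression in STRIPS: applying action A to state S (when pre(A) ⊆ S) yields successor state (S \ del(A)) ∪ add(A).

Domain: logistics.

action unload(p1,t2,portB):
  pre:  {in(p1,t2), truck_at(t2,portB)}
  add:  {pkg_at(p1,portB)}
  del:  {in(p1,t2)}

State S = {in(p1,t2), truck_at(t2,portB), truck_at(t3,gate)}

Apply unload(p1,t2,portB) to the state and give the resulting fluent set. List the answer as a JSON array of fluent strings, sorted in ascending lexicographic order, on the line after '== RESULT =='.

Progress:
  pre ⊆ S: {in(p1,t2), truck_at(t2,portB)} ⊆ S  — applicable
  S \ del = {truck_at(t2,portB), truck_at(t3,gate)}
  ∪ add   = {pkg_at(p1,portB), truck_at(t2,portB), truck_at(t3,gate)}

== RESULT ==
["pkg_at(p1,portB)", "truck_at(t2,portB)", "truck_at(t3,gate)"]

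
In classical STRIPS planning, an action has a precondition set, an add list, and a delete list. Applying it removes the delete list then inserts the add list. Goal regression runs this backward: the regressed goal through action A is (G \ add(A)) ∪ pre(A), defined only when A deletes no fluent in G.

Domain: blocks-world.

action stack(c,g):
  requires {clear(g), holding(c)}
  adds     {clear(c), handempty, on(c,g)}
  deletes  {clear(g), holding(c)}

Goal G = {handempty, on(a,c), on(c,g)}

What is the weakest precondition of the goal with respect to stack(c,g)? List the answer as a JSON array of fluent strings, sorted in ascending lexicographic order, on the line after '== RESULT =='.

Compute (G \ add) ∪ pre:
  G ∩ del = {}  (empty — regression defined)
  G \ add = {handempty, on(a,c), on(c,g)} \ {clear(c), handempty, on(c,g)} = {on(a,c)}
  ∪ pre   = {on(a,c)} ∪ {clear(g), holding(c)}
          = {clear(g), holding(c), on(a,c)}

== RESULT ==
["clear(g)", "holding(c)", "on(a,c)"]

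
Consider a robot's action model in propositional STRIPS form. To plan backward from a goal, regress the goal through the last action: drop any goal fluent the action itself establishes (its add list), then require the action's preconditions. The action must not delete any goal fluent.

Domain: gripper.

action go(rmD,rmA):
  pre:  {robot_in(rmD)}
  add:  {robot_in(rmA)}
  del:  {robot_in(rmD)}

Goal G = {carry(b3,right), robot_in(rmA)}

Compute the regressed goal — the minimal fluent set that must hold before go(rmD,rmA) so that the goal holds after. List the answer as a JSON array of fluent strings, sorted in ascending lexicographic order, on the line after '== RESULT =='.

Compute (G \ add) ∪ pre:
  G ∩ del = {}  (empty — regression defined)
  G \ add = {carry(b3,right), robot_in(rmA)} \ {robot_in(rmA)} = {carry(b3,right)}
  ∪ pre   = {carry(b3,right)} ∪ {robot_in(rmD)}
          = {carry(b3,right), robot_in(rmD)}

== RESULT ==
["carry(b3,right)", "robot_in(rmD)"]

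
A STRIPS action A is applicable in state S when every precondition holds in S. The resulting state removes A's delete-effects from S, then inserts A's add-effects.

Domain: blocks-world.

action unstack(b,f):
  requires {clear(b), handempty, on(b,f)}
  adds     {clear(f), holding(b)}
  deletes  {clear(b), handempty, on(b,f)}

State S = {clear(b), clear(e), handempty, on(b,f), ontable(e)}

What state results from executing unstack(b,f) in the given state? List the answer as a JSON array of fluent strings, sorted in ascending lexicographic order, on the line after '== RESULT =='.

Progress:
  pre ⊆ S: {clear(b), handempty, on(b,f)} ⊆ S  — applicable
  S \ del = {clear(e), ontable(e)}
  ∪ add   = {clear(e), clear(f), holding(b), ontable(e)}

== RESULT ==
["clear(e)", "clear(f)", "holding(b)", "ontable(e)"]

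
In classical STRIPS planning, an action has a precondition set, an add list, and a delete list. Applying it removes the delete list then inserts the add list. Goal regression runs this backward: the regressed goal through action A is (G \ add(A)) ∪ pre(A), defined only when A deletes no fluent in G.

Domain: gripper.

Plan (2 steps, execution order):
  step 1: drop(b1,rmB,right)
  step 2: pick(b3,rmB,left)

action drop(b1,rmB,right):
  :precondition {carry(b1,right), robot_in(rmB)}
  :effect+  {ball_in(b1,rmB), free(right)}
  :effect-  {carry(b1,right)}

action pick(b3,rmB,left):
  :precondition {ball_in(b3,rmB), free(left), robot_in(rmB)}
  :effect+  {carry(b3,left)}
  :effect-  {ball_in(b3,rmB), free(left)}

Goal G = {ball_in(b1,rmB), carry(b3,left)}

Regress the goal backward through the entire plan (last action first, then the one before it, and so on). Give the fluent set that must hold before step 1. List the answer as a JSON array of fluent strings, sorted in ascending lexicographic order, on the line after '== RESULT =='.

Work backward from the goal:
  through step 2 (pick(b3,rmB,left)): drop {carry(b3,left)}, keep {ball_in(b1,rmB)}, require {ball_in(b3,rmB), free(left), robot_in(rmB)}
    → {ball_in(b1,rmB), ball_in(b3,rmB), free(left), robot_in(rmB)}
  through step 1 (drop(b1,rmB,right)): drop {ball_in(b1,rmB)}, keep {ball_in(b3,rmB), free(left), robot_in(rmB)}, require {carry(b1,right), robot_in(rmB)}
    → {ball_in(b3,rmB), carry(b1,right), free(left), robot_in(rmB)}

== RESULT ==
["ball_in(b3,rmB)", "carry(b1,right)", "free(left)", "robot_in(rmB)"]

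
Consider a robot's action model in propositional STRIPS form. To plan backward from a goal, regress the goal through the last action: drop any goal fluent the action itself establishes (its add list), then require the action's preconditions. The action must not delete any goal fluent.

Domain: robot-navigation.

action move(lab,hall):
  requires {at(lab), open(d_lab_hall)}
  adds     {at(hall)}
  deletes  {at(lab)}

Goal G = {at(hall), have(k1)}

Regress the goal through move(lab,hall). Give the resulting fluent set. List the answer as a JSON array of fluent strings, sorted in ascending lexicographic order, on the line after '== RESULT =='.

Regress:
  G ∩ del = {}  (empty — regression defined)
  G \ add = {at(hall), have(k1)} \ {at(hall)} = {have(k1)}
  ∪ pre   = {have(k1)} ∪ {at(lab), open(d_lab_hall)}
          = {at(lab), have(k1), open(d_lab_hall)}

== RESULT ==
["at(lab)", "have(k1)", "open(d_lab_hall)"]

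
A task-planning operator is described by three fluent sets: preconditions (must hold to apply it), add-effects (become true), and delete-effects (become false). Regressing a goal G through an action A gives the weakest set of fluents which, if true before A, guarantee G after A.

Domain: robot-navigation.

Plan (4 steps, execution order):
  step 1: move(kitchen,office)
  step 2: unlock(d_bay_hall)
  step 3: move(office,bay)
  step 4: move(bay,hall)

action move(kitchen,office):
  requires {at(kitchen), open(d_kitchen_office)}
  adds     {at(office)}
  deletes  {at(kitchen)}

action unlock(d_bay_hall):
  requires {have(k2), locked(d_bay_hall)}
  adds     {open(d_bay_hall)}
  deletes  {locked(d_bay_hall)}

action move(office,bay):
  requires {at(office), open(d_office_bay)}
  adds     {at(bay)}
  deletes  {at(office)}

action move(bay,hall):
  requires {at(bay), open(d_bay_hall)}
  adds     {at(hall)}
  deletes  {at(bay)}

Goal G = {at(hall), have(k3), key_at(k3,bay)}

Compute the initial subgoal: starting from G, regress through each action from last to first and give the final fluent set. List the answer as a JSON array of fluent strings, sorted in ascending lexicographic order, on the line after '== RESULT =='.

Work backward from the goal:
  through step 4 (move(bay,hall)): drop {at(hall)}, keep {have(k3), key_at(k3,bay)}, require {at(bay), open(d_bay_hall)}
    → {at(bay), have(k3), key_at(k3,bay), open(d_bay_hall)}
  through step 3 (move(office,bay)): drop {at(bay)}, keep {have(k3), key_at(k3,bay), open(d_bay_hall)}, require {at(office), open(d_office_bay)}
    → {at(office), have(k3), key_at(k3,bay), open(d_bay_hall), open(d_office_bay)}
  through step 2 (unlock(d_bay_hall)): drop {open(d_bay_hall)}, keep {at(office), have(k3), key_at(k3,bay), open(d_office_bay)}, require {have(k2), locked(d_bay_hall)}
    → {at(office), have(k2), have(k3), key_at(k3,bay), locked(d_bay_hall), open(d_office_bay)}
  through step 1 (move(kitchen,office)): drop {at(office)}, keep {have(k2), have(k3), key_at(k3,bay), locked(d_bay_hall), open(d_office_bay)}, require {at(kitchen), open(d_kitchen_office)}
    → {at(kitchen), have(k2), have(k3), key_at(k3,bay), locked(d_bay_hall), open(d_kitchen_office), open(d_office_bay)}

== RESULT ==
["at(kitchen)", "have(k2)", "have(k3)", "key_at(k3,bay)", "locked(d_bay_hall)", "open(d_kitchen_office)", "open(d_office_bay)"]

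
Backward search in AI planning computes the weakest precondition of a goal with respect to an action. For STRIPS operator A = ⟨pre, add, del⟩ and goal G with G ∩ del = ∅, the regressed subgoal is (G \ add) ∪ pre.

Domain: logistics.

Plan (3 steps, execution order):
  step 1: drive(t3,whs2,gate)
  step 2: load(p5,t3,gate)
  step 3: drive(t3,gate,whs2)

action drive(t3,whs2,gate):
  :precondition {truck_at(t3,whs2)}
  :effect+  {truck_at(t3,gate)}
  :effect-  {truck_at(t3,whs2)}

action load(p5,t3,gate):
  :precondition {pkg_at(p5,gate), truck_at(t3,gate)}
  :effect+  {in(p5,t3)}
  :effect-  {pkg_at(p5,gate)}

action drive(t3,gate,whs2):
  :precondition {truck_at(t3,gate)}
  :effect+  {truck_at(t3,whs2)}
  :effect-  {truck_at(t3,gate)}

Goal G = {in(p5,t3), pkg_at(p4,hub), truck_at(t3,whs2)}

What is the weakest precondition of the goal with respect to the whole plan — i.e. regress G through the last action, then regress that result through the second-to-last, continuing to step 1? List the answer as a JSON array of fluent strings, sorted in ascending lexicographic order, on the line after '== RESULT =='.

Regress step by step:
  through step 3 (drive(t3,gate,whs2)): drop {truck_at(t3,whs2)}, keep {in(p5,t3), pkg_at(p4,hub)}, require {truck_at(t3,gate)}
    → {in(p5,t3), pkg_at(p4,hub), truck_at(t3,gate)}
  through step 2 (load(p5,t3,gate)): drop {in(p5,t3)}, keep {pkg_at(p4,hub), truck_at(t3,gate)}, require {pkg_at(p5,gate), truck_at(t3,gate)}
    → {pkg_at(p4,hub), pkg_at(p5,gate), truck_at(t3,gate)}
  through step 1 (drive(t3,whs2,gate)): drop {truck_at(t3,gate)}, keep {pkg_at(p4,hub), pkg_at(p5,gate)}, require {truck_at(t3,whs2)}
    → {pkg_at(p4,hub), pkg_at(p5,gate), truck_at(t3,whs2)}

== RESULT ==
["pkg_at(p4,hub)", "pkg_at(p5,gate)", "truck_at(t3,whs2)"]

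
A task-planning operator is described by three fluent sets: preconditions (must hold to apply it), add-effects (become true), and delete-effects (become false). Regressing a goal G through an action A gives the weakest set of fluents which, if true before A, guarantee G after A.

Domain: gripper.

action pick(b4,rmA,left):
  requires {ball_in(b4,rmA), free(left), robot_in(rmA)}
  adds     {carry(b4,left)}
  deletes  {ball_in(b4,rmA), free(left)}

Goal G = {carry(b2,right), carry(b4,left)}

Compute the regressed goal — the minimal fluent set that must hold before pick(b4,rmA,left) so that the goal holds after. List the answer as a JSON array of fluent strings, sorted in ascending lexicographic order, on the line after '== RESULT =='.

Regress:
  G ∩ del = {}  (empty — regression defined)
  G \ add = {carry(b2,right), carry(b4,left)} \ {carry(b4,left)} = {carry(b2,right)}
  ∪ pre   = {carry(b2,right)} ∪ {ball_in(b4,rmA), free(left), robot_in(rmA)}
          = {ball_in(b4,rmA), carry(b2,right), free(left), robot_in(rmA)}

== RESULT ==
["ball_in(b4,rmA)", "carry(b2,right)", "free(left)", "robot_in(rmA)"]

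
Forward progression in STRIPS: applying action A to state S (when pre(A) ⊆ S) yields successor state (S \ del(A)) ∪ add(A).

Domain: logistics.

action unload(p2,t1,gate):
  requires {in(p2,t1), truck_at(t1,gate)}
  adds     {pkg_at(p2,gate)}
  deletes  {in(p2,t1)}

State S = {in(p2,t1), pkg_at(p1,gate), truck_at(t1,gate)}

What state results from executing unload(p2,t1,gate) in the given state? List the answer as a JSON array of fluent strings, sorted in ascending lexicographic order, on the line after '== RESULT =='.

Progress:
  pre ⊆ S: {in(p2,t1), truck_at(t1,gate)} ⊆ S  — applicable
  S \ del = {pkg_at(p1,gate), truck_at(t1,gate)}
  ∪ add   = {pkg_at(p1,gate), pkg_at(p2,gate), truck_at(t1,gate)}

== RESULT ==
["pkg_at(p1,gate)", "pkg_at(p2,gate)", "truck_at(t1,gate)"]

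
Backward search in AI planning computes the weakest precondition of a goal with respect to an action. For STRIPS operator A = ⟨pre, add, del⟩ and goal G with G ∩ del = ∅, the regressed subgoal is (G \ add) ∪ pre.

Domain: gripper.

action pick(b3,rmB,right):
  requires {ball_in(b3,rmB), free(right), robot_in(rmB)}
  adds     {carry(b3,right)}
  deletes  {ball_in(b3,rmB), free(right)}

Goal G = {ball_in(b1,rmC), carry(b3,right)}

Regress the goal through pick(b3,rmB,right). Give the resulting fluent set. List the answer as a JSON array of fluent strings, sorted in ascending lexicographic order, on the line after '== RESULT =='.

Compute (G \ add) ∪ pre:
  G ∩ del = {}  (empty — regression defined)
  G \ add = {ball_in(b1,rmC), carry(b3,right)} \ {carry(b3,right)} = {ball_in(b1,rmC)}
  ∪ pre   = {ball_in(b1,rmC)} ∪ {ball_in(b3,rmB), free(right), robot_in(rmB)}
          = {ball_in(b1,rmC), ball_in(b3,rmB), free(right), robot_in(rmB)}

== RESULT ==
["ball_in(b1,rmC)", "ball_in(b3,rmB)", "free(right)", "robot_in(rmB)"]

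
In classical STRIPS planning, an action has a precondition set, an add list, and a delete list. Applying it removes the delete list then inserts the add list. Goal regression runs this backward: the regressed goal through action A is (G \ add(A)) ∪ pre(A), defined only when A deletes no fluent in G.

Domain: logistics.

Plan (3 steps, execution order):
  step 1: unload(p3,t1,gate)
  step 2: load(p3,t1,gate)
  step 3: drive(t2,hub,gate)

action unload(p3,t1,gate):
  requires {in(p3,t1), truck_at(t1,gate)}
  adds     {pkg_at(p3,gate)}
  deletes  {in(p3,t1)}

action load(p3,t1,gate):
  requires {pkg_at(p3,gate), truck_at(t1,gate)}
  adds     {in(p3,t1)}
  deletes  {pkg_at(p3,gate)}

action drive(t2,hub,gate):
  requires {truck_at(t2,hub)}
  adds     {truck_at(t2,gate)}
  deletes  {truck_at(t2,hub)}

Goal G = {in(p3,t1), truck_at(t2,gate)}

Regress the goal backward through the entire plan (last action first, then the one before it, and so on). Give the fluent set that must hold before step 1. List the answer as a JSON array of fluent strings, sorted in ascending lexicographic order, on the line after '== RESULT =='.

Work backward from the goal:
  through step 3 (drive(t2,hub,gate)): drop {truck_at(t2,gate)}, keep {in(p3,t1)}, require {truck_at(t2,hub)}
    → {in(p3,t1), truck_at(t2,hub)}
  through step 2 (load(p3,t1,gate)): drop {in(p3,t1)}, keep {truck_at(t2,hub)}, require {pkg_at(p3,gate), truck_at(t1,gate)}
    → {pkg_at(p3,gate), truck_at(t1,gate), truck_at(t2,hub)}
  through step 1 (unload(p3,t1,gate)): drop {pkg_at(p3,gate)}, keep {truck_at(t1,gate), truck_at(t2,hub)}, require {in(p3,t1), truck_at(t1,gate)}
    → {in(p3,t1), truck_at(t1,gate), truck_at(t2,hub)}

== RESULT ==
["in(p3,t1)", "truck_at(t1,gate)", "truck_at(t2,hub)"]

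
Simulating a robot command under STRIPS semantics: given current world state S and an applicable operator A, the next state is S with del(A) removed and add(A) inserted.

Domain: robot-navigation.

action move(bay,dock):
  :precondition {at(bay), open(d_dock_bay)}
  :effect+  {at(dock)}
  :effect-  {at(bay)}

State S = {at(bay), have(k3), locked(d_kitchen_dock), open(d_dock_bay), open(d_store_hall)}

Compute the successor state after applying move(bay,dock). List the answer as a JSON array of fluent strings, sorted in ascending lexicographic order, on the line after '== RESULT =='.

Compute (S \ del) ∪ add:
  pre ⊆ S: {at(bay), open(d_dock_bay)} ⊆ S  — applicable
  S \ del = {have(k3), locked(d_kitchen_dock), open(d_dock_bay), open(d_store_hall)}
  ∪ add   = {at(dock), have(k3), locked(d_kitchen_dock), open(d_dock_bay), open(d_store_hall)}

== RESULT ==
["at(dock)", "have(k3)", "locked(d_kitchen_dock)", "open(d_dock_bay)", "open(d_store_hall)"]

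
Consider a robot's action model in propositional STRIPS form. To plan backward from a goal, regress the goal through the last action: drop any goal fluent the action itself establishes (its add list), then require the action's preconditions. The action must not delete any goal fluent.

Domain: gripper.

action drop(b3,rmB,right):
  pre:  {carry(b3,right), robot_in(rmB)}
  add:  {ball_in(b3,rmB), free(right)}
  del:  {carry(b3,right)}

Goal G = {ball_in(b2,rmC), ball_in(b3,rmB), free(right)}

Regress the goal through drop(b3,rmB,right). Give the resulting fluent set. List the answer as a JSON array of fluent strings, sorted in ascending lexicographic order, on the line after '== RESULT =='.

Regress:
  G ∩ del = {}  (empty — regression defined)
  G \ add = {ball_in(b2,rmC), ball_in(b3,rmB), free(right)} \ {ball_in(b3,rmB), free(right)} = {ball_in(b2,rmC)}
  ∪ pre   = {ball_in(b2,rmC)} ∪ {carry(b3,right), robot_in(rmB)}
          = {ball_in(b2,rmC), carry(b3,right), robot_in(rmB)}

== RESULT ==
["ball_in(b2,rmC)", "carry(b3,right)", "robot_in(rmB)"]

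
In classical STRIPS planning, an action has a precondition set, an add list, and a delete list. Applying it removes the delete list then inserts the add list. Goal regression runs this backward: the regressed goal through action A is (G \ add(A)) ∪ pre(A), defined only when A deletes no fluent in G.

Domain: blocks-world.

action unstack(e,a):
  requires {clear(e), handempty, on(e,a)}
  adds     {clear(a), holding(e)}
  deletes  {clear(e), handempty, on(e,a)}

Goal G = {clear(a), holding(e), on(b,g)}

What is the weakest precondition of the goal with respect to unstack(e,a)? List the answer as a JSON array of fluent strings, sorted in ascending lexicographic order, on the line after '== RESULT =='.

Compute (G \ add) ∪ pre:
  G ∩ del = {}  (empty — regression defined)
  G \ add = {clear(a), holding(e), on(b,g)} \ {clear(a), holding(e)} = {on(b,g)}
  ∪ pre   = {on(b,g)} ∪ {clear(e), handempty, on(e,a)}
          = {clear(e), handempty, on(b,g), on(e,a)}

== RESULT ==
["clear(e)", "handempty", "on(b,g)", "on(e,a)"]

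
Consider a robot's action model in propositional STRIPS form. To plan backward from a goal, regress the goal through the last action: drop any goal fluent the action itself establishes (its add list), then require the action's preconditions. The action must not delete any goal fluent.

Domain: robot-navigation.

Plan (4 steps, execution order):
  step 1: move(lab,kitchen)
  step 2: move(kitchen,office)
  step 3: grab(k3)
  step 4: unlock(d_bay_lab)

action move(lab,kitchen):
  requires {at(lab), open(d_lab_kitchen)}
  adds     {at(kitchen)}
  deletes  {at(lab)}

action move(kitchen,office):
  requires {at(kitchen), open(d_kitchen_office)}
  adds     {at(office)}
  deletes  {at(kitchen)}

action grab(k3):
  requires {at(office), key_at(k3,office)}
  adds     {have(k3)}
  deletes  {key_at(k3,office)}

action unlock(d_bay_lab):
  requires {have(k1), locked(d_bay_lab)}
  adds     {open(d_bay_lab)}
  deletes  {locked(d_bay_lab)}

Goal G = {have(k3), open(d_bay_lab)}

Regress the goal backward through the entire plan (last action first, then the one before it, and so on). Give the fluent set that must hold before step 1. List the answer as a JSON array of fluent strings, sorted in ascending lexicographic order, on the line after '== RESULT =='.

Work backward from the goal:
  through step 4 (unlock(d_bay_lab)): drop {open(d_bay_lab)}, keep {have(k3)}, require {have(k1), locked(d_bay_lab)}
    → {have(k1), have(k3), locked(d_bay_lab)}
  through step 3 (grab(k3)): drop {have(k3)}, keep {have(k1), locked(d_bay_lab)}, require {at(office), key_at(k3,office)}
    → {at(office), have(k1), key_at(k3,office), locked(d_bay_lab)}
  through step 2 (move(kitchen,office)): drop {at(office)}, keep {have(k1), key_at(k3,office), locked(d_bay_lab)}, require {at(kitchen), open(d_kitchen_office)}
    → {at(kitchen), have(k1), key_at(k3,office), locked(d_bay_lab), open(d_kitchen_office)}
  through step 1 (move(lab,kitchen)): drop {at(kitchen)}, keep {have(k1), key_at(k3,office), locked(d_bay_lab), open(d_kitchen_office)}, require {at(lab), open(d_lab_kitchen)}
    → {at(lab), have(k1), key_at(k3,office), locked(d_bay_lab), open(d_kitchen_office), open(d_lab_kitchen)}

== RESULT ==
["at(lab)", "have(k1)", "key_at(k3,office)", "locked(d_bay_lab)", "open(d_kitchen_office)", "open(d_lab_kitchen)"]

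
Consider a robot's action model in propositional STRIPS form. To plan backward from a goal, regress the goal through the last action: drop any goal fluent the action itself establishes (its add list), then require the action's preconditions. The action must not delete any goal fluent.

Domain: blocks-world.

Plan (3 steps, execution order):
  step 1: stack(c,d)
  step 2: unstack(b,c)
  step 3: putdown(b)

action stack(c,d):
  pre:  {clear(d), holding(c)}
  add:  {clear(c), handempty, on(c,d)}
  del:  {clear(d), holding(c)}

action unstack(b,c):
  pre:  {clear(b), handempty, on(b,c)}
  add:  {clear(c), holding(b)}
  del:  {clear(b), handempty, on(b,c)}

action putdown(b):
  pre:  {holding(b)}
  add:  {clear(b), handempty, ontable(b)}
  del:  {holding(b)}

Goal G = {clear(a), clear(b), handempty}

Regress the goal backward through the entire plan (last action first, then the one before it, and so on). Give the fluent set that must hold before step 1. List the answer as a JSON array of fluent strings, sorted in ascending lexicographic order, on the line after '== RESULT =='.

Regress step by step:
  through step 3 (putdown(b)): drop {clear(b), handempty}, keep {clear(a)}, require {holding(b)}
    → {clear(a), holding(b)}
  through step 2 (unstack(b,c)): drop {holding(b)}, keep {clear(a)}, require {clear(b), handempty, on(b,c)}
    → {clear(a), clear(b), handempty, on(b,c)}
  through step 1 (stack(c,d)): drop {handempty}, keep {clear(a), clear(b), on(b,c)}, require {clear(d), holding(c)}
    → {clear(a), clear(b), clear(d), holding(c), on(b,c)}

== RESULT ==
["clear(a)", "clear(b)", "clear(d)", "holding(c)", "on(b,c)"]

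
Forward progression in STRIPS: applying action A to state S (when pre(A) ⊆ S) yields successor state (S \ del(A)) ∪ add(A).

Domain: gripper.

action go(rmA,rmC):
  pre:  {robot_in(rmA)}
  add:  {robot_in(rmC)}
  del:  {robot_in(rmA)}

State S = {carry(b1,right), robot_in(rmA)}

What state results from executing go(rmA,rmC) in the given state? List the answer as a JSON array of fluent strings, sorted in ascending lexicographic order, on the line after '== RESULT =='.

Progress:
  pre ⊆ S: {robot_in(rmA)} ⊆ S  — applicable
  S \ del = {carry(b1,right)}
  ∪ add   = {carry(b1,right), robot_in(rmC)}

== RESULT ==
["carry(b1,right)", "robot_in(rmC)"]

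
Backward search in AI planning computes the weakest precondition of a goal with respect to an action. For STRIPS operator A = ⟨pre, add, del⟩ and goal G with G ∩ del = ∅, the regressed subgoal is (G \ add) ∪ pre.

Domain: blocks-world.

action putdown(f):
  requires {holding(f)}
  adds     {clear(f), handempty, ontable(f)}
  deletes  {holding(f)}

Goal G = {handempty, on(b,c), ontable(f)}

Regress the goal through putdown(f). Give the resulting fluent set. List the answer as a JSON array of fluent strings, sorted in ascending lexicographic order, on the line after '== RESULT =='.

Compute (G \ add) ∪ pre:
  G ∩ del = {}  (empty — regression defined)
  G \ add = {handempty, on(b,c), ontable(f)} \ {clear(f), handempty, ontable(f)} = {on(b,c)}
  ∪ pre   = {on(b,c)} ∪ {holding(f)}
          = {holding(f), on(b,c)}

== RESULT ==
["holding(f)", "on(b,c)"]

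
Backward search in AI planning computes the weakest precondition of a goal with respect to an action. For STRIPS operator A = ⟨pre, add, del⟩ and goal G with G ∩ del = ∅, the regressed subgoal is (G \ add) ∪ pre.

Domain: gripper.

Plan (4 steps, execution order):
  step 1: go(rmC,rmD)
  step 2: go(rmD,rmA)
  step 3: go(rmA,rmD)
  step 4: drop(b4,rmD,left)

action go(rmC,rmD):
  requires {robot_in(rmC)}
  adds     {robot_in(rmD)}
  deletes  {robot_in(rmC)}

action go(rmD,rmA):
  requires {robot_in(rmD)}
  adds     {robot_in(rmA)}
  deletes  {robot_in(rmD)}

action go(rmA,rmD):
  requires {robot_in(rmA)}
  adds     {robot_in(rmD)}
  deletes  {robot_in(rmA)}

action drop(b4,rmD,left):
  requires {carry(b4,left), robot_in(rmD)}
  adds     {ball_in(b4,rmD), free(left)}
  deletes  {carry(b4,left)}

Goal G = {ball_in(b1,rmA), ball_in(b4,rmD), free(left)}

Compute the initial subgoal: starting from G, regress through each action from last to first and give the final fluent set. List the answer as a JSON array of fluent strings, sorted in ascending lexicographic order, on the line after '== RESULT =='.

Regress step by step:
  through step 4 (drop(b4,rmD,left)): drop {ball_in(b4,rmD), free(left)}, keep {ball_in(b1,rmA)}, require {carry(b4,left), robot_in(rmD)}
    → {ball_in(b1,rmA), carry(b4,left), robot_in(rmD)}
  through step 3 (go(rmA,rmD)): drop {robot_in(rmD)}, keep {ball_in(b1,rmA), carry(b4,left)}, require {robot_in(rmA)}
    → {ball_in(b1,rmA), carry(b4,left), robot_in(rmA)}
  through step 2 (go(rmD,rmA)): drop {robot_in(rmA)}, keep {ball_in(b1,rmA), carry(b4,left)}, require {robot_in(rmD)}
    → {ball_in(b1,rmA), carry(b4,left), robot_in(rmD)}
  through step 1 (go(rmC,rmD)): drop {robot_in(rmD)}, keep {ball_in(b1,rmA), carry(b4,left)}, require {robot_in(rmC)}
    → {ball_in(b1,rmA), carry(b4,left), robot_in(rmC)}

== RESULT ==
["ball_in(b1,rmA)", "carry(b4,left)", "robot_in(rmC)"]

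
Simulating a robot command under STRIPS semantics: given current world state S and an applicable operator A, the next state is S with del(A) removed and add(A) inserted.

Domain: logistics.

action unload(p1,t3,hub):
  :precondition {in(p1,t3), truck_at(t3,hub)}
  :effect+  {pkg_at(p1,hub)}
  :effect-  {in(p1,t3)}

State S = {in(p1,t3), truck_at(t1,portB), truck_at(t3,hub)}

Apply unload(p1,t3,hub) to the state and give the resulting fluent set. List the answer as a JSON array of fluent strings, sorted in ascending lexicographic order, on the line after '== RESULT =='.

Progress:
  pre ⊆ S: {in(p1,t3), truck_at(t3,hub)} ⊆ S  — applicable
  S \ del = {truck_at(t1,portB), truck_at(t3,hub)}
  ∪ add   = {pkg_at(p1,hub), truck_at(t1,portB), truck_at(t3,hub)}

== RESULT ==
["pkg_at(p1,hub)", "truck_at(t1,portB)", "truck_at(t3,hub)"]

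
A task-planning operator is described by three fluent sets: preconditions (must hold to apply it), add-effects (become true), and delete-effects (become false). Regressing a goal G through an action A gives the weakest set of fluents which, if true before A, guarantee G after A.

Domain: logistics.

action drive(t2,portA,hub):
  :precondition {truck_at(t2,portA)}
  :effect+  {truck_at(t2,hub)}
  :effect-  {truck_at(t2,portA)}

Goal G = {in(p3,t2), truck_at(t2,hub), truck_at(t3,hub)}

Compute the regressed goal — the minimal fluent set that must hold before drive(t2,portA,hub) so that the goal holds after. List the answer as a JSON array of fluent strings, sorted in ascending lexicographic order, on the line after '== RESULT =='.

Compute (G \ add) ∪ pre:
  G ∩ del = {}  (empty — regression defined)
  G \ add = {in(p3,t2), truck_at(t2,hub), truck_at(t3,hub)} \ {truck_at(t2,hub)} = {in(p3,t2), truck_at(t3,hub)}
  ∪ pre   = {in(p3,t2), truck_at(t3,hub)} ∪ {truck_at(t2,portA)}
          = {in(p3,t2), truck_at(t2,portA), truck_at(t3,hub)}

== RESULT ==
["in(p3,t2)", "truck_at(t2,portA)", "truck_at(t3,hub)"]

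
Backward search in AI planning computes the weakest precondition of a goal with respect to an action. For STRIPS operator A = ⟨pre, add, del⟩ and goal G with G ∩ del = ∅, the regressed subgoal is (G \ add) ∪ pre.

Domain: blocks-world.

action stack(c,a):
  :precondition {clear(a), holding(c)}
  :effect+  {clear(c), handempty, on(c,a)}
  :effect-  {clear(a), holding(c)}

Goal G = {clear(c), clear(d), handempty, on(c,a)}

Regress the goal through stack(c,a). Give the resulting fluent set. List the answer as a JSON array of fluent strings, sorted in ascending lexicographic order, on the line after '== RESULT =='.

Regress:
  G ∩ del = {}  (empty — regression defined)
  G \ add = {clear(c), clear(d), handempty, on(c,a)} \ {clear(c), handempty, on(c,a)} = {clear(d)}
  ∪ pre   = {clear(d)} ∪ {clear(a), holding(c)}
          = {clear(a), clear(d), holding(c)}

== RESULT ==
["clear(a)", "clear(d)", "holding(c)"]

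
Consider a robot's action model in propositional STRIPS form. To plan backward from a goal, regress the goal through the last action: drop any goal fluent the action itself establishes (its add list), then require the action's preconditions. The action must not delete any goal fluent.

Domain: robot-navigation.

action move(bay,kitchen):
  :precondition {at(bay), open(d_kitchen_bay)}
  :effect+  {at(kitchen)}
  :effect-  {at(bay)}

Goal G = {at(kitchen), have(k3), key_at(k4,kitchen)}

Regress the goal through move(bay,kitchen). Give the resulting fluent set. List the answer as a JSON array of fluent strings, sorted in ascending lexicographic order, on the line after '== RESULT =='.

Compute (G \ add) ∪ pre:
  G ∩ del = {}  (empty — regression defined)
  G \ add = {at(kitchen), have(k3), key_at(k4,kitchen)} \ {at(kitchen)} = {have(k3), key_at(k4,kitchen)}
  ∪ pre   = {have(k3), key_at(k4,kitchen)} ∪ {at(bay), open(d_kitchen_bay)}
          = {at(bay), have(k3), key_at(k4,kitchen), open(d_kitchen_bay)}

== RESULT ==
["at(bay)", "have(k3)", "key_at(k4,kitchen)", "open(d_kitchen_bay)"]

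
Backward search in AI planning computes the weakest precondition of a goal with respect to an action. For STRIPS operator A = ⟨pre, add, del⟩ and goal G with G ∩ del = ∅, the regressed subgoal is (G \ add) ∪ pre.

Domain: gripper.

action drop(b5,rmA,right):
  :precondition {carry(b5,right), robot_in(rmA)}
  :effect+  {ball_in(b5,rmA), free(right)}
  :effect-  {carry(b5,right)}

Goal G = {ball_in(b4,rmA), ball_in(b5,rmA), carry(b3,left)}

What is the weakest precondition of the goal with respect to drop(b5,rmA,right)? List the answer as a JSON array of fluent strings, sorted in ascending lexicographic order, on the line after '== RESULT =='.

Regress:
  G ∩ del = {}  (empty — regression defined)
  G \ add = {ball_in(b4,rmA), ball_in(b5,rmA), carry(b3,left)} \ {ball_in(b5,rmA), free(right)} = {ball_in(b4,rmA), carry(b3,left)}
  ∪ pre   = {ball_in(b4,rmA), carry(b3,left)} ∪ {carry(b5,right), robot_in(rmA)}
          = {ball_in(b4,rmA), carry(b3,left), carry(b5,right), robot_in(rmA)}

== RESULT ==
["ball_in(b4,rmA)", "carry(b3,left)", "carry(b5,right)", "robot_in(rmA)"]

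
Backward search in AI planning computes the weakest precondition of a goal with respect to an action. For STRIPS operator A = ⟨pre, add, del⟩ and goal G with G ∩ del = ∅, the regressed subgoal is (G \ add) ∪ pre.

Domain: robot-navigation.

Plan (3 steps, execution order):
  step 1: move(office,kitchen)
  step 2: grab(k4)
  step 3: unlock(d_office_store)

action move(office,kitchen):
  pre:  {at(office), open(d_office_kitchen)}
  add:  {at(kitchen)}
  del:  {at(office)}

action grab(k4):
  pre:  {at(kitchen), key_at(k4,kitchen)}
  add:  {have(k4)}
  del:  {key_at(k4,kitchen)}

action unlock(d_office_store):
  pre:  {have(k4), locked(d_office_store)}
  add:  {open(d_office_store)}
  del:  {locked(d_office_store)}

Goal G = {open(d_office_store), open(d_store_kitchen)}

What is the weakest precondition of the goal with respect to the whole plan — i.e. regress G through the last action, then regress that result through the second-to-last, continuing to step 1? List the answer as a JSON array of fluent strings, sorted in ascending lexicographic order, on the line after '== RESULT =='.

Regress step by step:
  through step 3 (unlock(d_office_store)): drop {open(d_office_store)}, keep {open(d_store_kitchen)}, require {have(k4), locked(d_office_store)}
    → {have(k4), locked(d_office_store), open(d_store_kitchen)}
  through step 2 (grab(k4)): drop {have(k4)}, keep {locked(d_office_store), open(d_store_kitchen)}, require {at(kitchen), key_at(k4,kitchen)}
    → {at(kitchen), key_at(k4,kitchen), locked(d_office_store), open(d_store_kitchen)}
  through step 1 (move(office,kitchen)): drop {at(kitchen)}, keep {key_at(k4,kitchen), locked(d_office_store), open(d_store_kitchen)}, require {at(office), open(d_office_kitchen)}
    → {at(office), key_at(k4,kitchen), locked(d_office_store), open(d_office_kitchen), open(d_store_kitchen)}

== RESULT ==
["at(office)", "key_at(k4,kitchen)", "locked(d_office_store)", "open(d_office_kitchen)", "open(d_store_kitchen)"]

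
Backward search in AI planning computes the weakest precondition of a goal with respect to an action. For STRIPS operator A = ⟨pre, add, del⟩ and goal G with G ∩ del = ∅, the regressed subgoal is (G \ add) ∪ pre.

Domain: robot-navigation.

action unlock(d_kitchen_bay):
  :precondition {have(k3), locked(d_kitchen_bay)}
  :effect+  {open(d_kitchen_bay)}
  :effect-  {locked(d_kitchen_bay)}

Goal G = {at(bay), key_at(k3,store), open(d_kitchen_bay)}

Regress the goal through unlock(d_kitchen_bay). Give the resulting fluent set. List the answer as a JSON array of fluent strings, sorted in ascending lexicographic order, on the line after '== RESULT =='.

Regress:
  G ∩ del = {}  (empty — regression defined)
  G \ add = {at(bay), key_at(k3,store), open(d_kitchen_bay)} \ {open(d_kitchen_bay)} = {at(bay), key_at(k3,store)}
  ∪ pre   = {at(bay), key_at(k3,store)} ∪ {have(k3), locked(d_kitchen_bay)}
          = {at(bay), have(k3), key_at(k3,store), locked(d_kitchen_bay)}

== RESULT ==
["at(bay)", "have(k3)", "key_at(k3,store)", "locked(d_kitchen_bay)"]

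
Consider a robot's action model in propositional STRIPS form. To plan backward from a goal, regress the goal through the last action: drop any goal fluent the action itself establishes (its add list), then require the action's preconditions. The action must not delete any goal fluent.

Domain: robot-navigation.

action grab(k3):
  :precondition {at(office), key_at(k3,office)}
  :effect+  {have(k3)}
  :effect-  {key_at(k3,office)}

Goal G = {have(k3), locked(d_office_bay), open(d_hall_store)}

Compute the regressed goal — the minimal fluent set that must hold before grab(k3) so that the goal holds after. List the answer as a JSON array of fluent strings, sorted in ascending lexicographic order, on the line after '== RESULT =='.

Compute (G \ add) ∪ pre:
  G ∩ del = {}  (empty — regression defined)
  G \ add = {have(k3), locked(d_office_bay), open(d_hall_store)} \ {have(k3)} = {locked(d_office_bay), open(d_hall_store)}
  ∪ pre   = {locked(d_office_bay), open(d_hall_store)} ∪ {at(office), key_at(k3,office)}
          = {at(office), key_at(k3,office), locked(d_office_bay), open(d_hall_store)}

== RESULT ==
["at(office)", "key_at(k3,office)", "locked(d_office_bay)", "open(d_hall_store)"]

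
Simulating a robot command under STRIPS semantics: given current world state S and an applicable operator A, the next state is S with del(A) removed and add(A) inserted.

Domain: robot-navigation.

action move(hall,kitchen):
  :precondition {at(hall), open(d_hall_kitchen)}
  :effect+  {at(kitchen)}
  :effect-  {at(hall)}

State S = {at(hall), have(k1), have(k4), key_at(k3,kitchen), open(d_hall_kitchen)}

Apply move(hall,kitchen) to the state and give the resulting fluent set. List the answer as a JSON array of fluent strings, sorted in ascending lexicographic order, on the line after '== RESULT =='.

Compute (S \ del) ∪ add:
  pre ⊆ S: {at(hall), open(d_hall_kitchen)} ⊆ S  — applicable
  S \ del = {have(k1), have(k4), key_at(k3,kitchen), open(d_hall_kitchen)}
  ∪ add   = {at(kitchen), have(k1), have(k4), key_at(k3,kitchen), open(d_hall_kitchen)}

== RESULT ==
["at(kitchen)", "have(k1)", "have(k4)", "key_at(k3,kitchen)", "open(d_hall_kitchen)"]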